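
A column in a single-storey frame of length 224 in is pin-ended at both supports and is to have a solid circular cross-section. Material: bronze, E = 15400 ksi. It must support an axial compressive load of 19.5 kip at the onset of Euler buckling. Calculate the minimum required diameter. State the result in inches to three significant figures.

d ≈ 3.38 in

L_e = K·L = 1 × 224 = 224.0 in
Required I = P_cr·L_e²/(π²E) = 1.950×10^4 × 224.0² / (π² × 1.54×10^7) = 6.437 in⁴
Solid circle: I = πd⁴/64  ⇒  d = (64I/π)^(1/4) = (64×6.437/π)^(1/4) = 3.38 in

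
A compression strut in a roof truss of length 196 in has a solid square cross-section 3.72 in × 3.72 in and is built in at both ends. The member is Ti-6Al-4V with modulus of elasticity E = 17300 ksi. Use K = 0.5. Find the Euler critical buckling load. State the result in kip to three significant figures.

I = a⁴/12 = 3.72⁴/12 = 15.96 in⁴
Effective length L_e = K·L = 0.5 × 196 = 98.00 in
P_cr = π²EI / L_e² = π² × 17300×10³ × 15.96 / 98.00² = 2.837×10^5 lb

P_cr ≈ 284 kip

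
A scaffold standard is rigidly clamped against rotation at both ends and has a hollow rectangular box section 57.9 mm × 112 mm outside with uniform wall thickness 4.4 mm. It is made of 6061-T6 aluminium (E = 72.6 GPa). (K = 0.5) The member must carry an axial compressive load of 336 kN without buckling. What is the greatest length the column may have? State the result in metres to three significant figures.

L_max ≈ 2.60 m

Inner dimensions: h_i = 112 − 2×4.4 = 103.2 mm, b_i = 57.9 − 2×4.4 = 49.10 mm
Weak-axis I_min = (h_o·b_o³ − h_i·b_i³)/12 with b_o = 57.9, b_i = 49.10 mm (shorter outer/inner sides).
I_min = (112×57.9³ − 103.2×49.10³)/12 = 7.937×10^5 mm⁴
I = 7.937×10^-7 m⁴
At the buckling limit P_cr = P = 3.360×10^5 N
From P_cr = π²EI/(K·L)²:  L = (1/K)·√(π²EI/P_cr) = (1/0.5)·√(π²×7.26×10^10×7.937×10^-7/3.360×10^5)
L = 2.60 m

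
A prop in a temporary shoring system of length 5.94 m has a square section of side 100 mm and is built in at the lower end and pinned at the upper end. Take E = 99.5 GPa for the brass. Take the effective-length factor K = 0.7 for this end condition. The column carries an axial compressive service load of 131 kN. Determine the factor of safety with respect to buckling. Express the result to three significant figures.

I = a⁴/12 = 100⁴/12 = 8.333×10^6 mm⁴
I = 8.333×10^6 mm⁴ = 8.333×10^-6 m⁴
Effective length L_e = K·L = 0.7 × 5.94 = 4.158 m
P_cr = π²EI / L_e² = π² × 99.5×10⁹ × 8.333×10^-6 / 4.158² = 4.733×10^5 N
Factor of safety n = P_cr / P = 473.34 / 131 = 3.61

n ≈ 3.61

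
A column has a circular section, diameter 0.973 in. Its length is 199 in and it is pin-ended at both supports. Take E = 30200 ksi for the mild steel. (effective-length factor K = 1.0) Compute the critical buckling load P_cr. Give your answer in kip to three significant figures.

P_cr ≈ 0.331 kip

I = πd⁴/64 = π×0.973⁴/64 = 4.400×10^-2 in⁴
Effective length L_e = K·L = 1 × 199 = 199.0 in
P_cr = π²EI / L_e² = π² × 30200×10³ × 4.400×10^-2 / 199.0² = 331.1 lb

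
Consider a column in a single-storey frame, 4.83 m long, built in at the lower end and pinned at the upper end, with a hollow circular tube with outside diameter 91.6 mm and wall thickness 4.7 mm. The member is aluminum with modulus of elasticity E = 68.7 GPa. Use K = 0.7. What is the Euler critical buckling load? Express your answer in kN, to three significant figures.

Inner diameter d_i = 91.6 − 2×4.7 = 82.20 mm
I = π(d_o⁴ − d_i⁴)/64 = π(91.6⁴ − 82.20⁴)/64 = 1.215×10^6 mm⁴
I = 1.215×10^6 mm⁴ = 1.215×10^-6 m⁴
Effective length L_e = K·L = 0.7 × 4.83 = 3.381 m
P_cr = π²EI / L_e² = π² × 68.7×10⁹ × 1.215×10^-6 / 3.381² = 7.205×10^4 N

P_cr ≈ 72.1 kN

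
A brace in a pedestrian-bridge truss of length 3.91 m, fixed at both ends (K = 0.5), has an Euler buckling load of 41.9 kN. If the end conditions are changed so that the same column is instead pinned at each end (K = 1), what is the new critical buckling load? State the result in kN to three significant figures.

P_cr ≈ 10.5 kN

P_cr ∝ 1/K², so P_cr,new = P_cr,old × (K_old/K_new)² = 41.9 × (0.5/1)²
= 41.9 × 0.2500 = 10.5 kN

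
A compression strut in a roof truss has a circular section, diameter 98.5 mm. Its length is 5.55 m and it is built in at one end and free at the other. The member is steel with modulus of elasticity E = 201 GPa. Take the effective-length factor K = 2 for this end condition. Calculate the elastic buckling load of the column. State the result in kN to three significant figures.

I = πd⁴/64 = π×98.5⁴/64 = 4.621×10^6 mm⁴
I = 4.621×10^6 mm⁴ = 4.621×10^-6 m⁴
Effective length L_e = K·L = 2 × 5.55 = 11.10 m
P_cr = π²EI / L_e² = π² × 201×10⁹ × 4.621×10^-6 / 11.10² = 7.440×10^4 N

P_cr ≈ 74.4 kN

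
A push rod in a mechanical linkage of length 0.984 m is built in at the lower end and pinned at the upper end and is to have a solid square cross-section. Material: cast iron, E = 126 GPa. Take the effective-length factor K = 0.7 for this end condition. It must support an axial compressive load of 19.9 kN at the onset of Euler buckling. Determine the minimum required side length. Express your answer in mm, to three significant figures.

a ≈ 17.4 mm

L_e = K·L = 0.7 × 0.984 = 0.6888 m
Required I = P_cr·L_e²/(π²E) = 1.990×10^4 × 0.6888² / (π² × 1.26×10^11) = 7.592×10^-9 m⁴
I_req = 7.592×10^3 mm⁴
Solid square: I = a⁴/12  ⇒  a = (12I)^(1/4) = (12×7.592×10^3)^(1/4) = 17.4 mm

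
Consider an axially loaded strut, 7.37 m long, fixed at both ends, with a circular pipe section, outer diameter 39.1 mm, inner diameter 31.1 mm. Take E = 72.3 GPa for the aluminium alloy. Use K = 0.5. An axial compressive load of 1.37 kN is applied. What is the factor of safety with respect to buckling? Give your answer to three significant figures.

d_o = 39.1 mm, d_i = 31.1 mm
I = π(d_o⁴ − d_i⁴)/64 = π(39.1⁴ − 31.10⁴)/64 = 6.881×10^4 mm⁴
I = 6.881×10^4 mm⁴ = 6.881×10^-8 m⁴
Effective length L_e = K·L = 0.5 × 7.37 = 3.685 m
P_cr = π²EI / L_e² = π² × 72.3×10⁹ × 6.881×10^-8 / 3.685² = 3.616×10^3 N
Factor of safety n = P_cr / P = 3.6158 / 1.37 = 2.64

n ≈ 2.64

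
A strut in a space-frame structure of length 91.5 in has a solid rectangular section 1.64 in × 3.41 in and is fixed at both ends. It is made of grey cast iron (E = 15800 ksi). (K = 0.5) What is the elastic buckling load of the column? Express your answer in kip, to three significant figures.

Buckling occurs about the weak axis: I_min = h·b³/12 with b = 1.64 in (the shorter side).
I_min = 3.41×1.64³/12 = 1.253 in⁴
Effective length L_e = K·L = 0.5 × 91.5 = 45.75 in
P_cr = π²EI / L_e² = π² × 15800×10³ × 1.253 / 45.75² = 9.339×10^4 lb

P_cr ≈ 93.4 kip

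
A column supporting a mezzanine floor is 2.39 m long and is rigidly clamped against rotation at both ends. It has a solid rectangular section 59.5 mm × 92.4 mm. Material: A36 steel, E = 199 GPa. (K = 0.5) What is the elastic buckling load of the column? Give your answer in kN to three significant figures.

Buckling occurs about the weak axis: I_min = h·b³/12 with b = 59.5 mm (the shorter side).
I_min = 92.4×59.5³/12 = 1.622×10^6 mm⁴
I = 1.622×10^6 mm⁴ = 1.622×10^-6 m⁴
Effective length L_e = K·L = 0.5 × 2.39 = 1.195 m
P_cr = π²EI / L_e² = π² × 199×10⁹ × 1.622×10^-6 / 1.195² = 2.231×10^6 N

P_cr ≈ 2230 kN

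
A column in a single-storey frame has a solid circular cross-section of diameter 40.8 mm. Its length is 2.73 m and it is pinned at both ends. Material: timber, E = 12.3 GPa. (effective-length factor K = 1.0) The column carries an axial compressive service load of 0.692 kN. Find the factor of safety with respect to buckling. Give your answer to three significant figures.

I = πd⁴/64 = π×40.8⁴/64 = 1.360×10^5 mm⁴
I = 1.360×10^5 mm⁴ = 1.360×10^-7 m⁴
Effective length L_e = K·L = 1 × 2.73 = 2.730 m
P_cr = π²EI / L_e² = π² × 12.3×10⁹ × 1.360×10^-7 / 2.730² = 2.216×10^3 N
Factor of safety n = P_cr / P = 2.2156 / 0.692 = 3.20

n ≈ 3.20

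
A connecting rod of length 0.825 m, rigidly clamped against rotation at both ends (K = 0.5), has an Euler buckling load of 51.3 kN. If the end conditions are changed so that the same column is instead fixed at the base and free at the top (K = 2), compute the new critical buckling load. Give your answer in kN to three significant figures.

P_cr ≈ 3.21 kN

P_cr ∝ 1/K², so P_cr,new = P_cr,old × (K_old/K_new)² = 51.3 × (0.5/2)²
= 51.3 × 0.06250 = 3.21 kN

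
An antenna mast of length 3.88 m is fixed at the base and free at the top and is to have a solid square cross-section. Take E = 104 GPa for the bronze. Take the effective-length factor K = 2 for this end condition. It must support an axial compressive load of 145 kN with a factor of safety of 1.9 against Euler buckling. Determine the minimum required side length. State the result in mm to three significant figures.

a ≈ 118 mm

Required P_cr = n·P = 1.9 × 145 = 275.5 kN
L_e = K·L = 2 × 3.88 = 7.760 m
Required I = P_cr·L_e²/(π²E) = 2.755×10^5 × 7.760² / (π² × 1.04×10^11) = 1.616×10^-5 m⁴
I_req = 1.616×10^7 mm⁴
Solid square: I = a⁴/12  ⇒  a = (12I)^(1/4) = (12×1.616×10^7)^(1/4) = 118 mm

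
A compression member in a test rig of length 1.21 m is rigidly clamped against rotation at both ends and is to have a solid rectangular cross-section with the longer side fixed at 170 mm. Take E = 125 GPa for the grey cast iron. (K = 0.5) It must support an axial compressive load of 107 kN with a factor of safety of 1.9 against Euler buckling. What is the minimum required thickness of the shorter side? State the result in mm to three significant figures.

Required P_cr = n·P = 1.9 × 107 = 203.3 kN
L_e = K·L = 0.5 × 1.21 = 0.6050 m
Required I = P_cr·L_e²/(π²E) = 2.033×10^5 × 0.6050² / (π² × 1.25×10^11) = 6.032×10^-8 m⁴
I_req = 6.032×10^4 mm⁴
Rectangle, weak axis: I_min = h·b³/12 with h = 170 mm fixed  ⇒  b = (12I/h)^(1/3) = 16.2 mm

b ≈ 16.2 mm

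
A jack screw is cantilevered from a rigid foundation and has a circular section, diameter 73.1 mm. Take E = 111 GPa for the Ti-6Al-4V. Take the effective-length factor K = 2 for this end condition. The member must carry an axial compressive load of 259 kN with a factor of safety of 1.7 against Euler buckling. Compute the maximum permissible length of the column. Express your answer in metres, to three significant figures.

L_max ≈ 0.934 m

I = πd⁴/64 = π×73.1⁴/64 = 1.402×10^6 mm⁴
I = 1.402×10^-6 m⁴
Required critical load P_cr = n·P = 1.7 × 259 = 440.3 kN = 4.403×10^5 N
From P_cr = π²EI/(K·L)²:  L = (1/K)·√(π²EI/P_cr) = (1/2)·√(π²×1.11×10^11×1.402×10^-6/4.403×10^5)
L = 0.934 m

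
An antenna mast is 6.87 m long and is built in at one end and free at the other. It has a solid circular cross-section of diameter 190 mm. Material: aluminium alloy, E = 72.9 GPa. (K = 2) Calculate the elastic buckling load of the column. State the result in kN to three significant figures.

P_cr ≈ 244 kN

I = πd⁴/64 = π×190⁴/64 = 6.397×10^7 mm⁴
I = 6.397×10^7 mm⁴ = 6.397×10^-5 m⁴
Effective length L_e = K·L = 2 × 6.87 = 13.74 m
P_cr = π²EI / L_e² = π² × 72.9×10⁹ × 6.397×10^-5 / 13.74² = 2.438×10^5 N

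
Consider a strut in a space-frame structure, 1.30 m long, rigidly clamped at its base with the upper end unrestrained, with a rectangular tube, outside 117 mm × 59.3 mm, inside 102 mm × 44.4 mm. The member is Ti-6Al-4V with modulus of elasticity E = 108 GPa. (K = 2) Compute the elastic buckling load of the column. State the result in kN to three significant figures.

Weak-axis I_min = (h_o·b_o³ − h_i·b_i³)/12 with b_o = 59.3, b_i = 44.40 mm (shorter outer/inner sides).
I_min = (117×59.3³ − 102.0×44.40³)/12 = 1.289×10^6 mm⁴
I = 1.289×10^6 mm⁴ = 1.289×10^-6 m⁴
Effective length L_e = K·L = 2 × 1.30 = 2.600 m
P_cr = π²EI / L_e² = π² × 108×10⁹ × 1.289×10^-6 / 2.600² = 2.033×10^5 N

P_cr ≈ 203 kN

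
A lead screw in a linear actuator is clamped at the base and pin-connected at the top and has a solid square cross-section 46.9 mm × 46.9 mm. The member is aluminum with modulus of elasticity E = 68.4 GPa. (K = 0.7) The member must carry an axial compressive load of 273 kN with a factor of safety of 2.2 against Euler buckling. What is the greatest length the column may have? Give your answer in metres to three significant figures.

I = a⁴/12 = 46.9⁴/12 = 4.032×10^5 mm⁴
I = 4.032×10^-7 m⁴
Required critical load P_cr = n·P = 2.2 × 273 = 600.6 kN = 6.006×10^5 N
From P_cr = π²EI/(K·L)²:  L = (1/K)·√(π²EI/P_cr) = (1/0.7)·√(π²×6.84×10^10×4.032×10^-7/6.006×10^5)
L = 0.962 m

L_max ≈ 0.962 m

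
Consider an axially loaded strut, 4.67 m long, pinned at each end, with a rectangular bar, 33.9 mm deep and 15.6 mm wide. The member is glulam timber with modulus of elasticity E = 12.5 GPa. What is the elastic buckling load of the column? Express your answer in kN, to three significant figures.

Buckling occurs about the weak axis: I_min = h·b³/12 with b = 15.6 mm (the shorter side).
I_min = 33.9×15.6³/12 = 1.072×10^4 mm⁴
I = 1.072×10^4 mm⁴ = 1.072×10^-8 m⁴
Effective length L_e = K·L = 1 × 4.67 = 4.670 m
P_cr = π²EI / L_e² = π² × 12.5×10⁹ × 1.072×10^-8 / 4.670² = 60.67 N

P_cr ≈ 0.0607 kN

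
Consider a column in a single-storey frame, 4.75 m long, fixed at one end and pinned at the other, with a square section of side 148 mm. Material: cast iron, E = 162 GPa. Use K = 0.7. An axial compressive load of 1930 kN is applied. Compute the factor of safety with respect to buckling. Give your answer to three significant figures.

n ≈ 3.00

I = a⁴/12 = 148⁴/12 = 3.998×10^7 mm⁴
I = 3.998×10^7 mm⁴ = 3.998×10^-5 m⁴
Effective length L_e = K·L = 0.7 × 4.75 = 3.325 m
P_cr = π²EI / L_e² = π² × 162×10⁹ × 3.998×10^-5 / 3.325² = 5.782×10^6 N
Factor of safety n = P_cr / P = 5782.3 / 1930 = 3.00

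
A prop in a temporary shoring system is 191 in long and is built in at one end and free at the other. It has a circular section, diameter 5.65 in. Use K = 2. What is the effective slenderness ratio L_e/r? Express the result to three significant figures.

For a solid circle r = d/4 = 5.65/4 = 1.412 in
L_e = K·L = 2 × 191 = 382.0 in
λ = L_e / r_min = 382.00 / 1.412 = 270

λ ≈ 270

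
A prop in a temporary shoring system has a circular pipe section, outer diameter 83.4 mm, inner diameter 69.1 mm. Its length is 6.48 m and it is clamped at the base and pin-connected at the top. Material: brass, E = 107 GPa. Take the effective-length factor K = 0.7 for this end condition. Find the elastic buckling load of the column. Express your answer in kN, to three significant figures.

d_o = 83.4 mm, d_i = 69.1 mm
I = π(d_o⁴ − d_i⁴)/64 = π(83.4⁴ − 69.10⁴)/64 = 1.256×10^6 mm⁴
I = 1.256×10^6 mm⁴ = 1.256×10^-6 m⁴
Effective length L_e = K·L = 0.7 × 6.48 = 4.536 m
P_cr = π²EI / L_e² = π² × 107×10⁹ × 1.256×10^-6 / 4.536² = 6.445×10^4 N

P_cr ≈ 64.5 kN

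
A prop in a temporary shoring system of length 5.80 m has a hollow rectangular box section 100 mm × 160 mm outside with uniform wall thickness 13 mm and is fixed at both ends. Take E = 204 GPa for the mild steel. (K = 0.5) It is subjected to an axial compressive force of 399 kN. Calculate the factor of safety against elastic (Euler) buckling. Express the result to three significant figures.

n ≈ 5.29

Inner dimensions: h_i = 160 − 2×13 = 134.0 mm, b_i = 100 − 2×13 = 74.00 mm
Weak-axis I_min = (h_o·b_o³ − h_i·b_i³)/12 with b_o = 100, b_i = 74.00 mm (shorter outer/inner sides).
I_min = (160×100³ − 134.0×74.00³)/12 = 8.808×10^6 mm⁴
I = 8.808×10^6 mm⁴ = 8.808×10^-6 m⁴
Effective length L_e = K·L = 0.5 × 5.80 = 2.900 m
P_cr = π²EI / L_e² = π² × 204×10⁹ × 8.808×10^-6 / 2.900² = 2.109×10^6 N
Factor of safety n = P_cr / P = 2108.8 / 399 = 5.29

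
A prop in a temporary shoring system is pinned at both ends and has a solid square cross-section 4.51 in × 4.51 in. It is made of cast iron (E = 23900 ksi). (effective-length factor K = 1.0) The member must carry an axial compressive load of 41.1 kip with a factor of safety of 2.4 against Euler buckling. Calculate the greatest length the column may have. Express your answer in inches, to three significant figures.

L_max ≈ 287 in

I = a⁴/12 = 4.51⁴/12 = 34.48 in⁴
Required critical load P_cr = n·P = 2.4 × 41.1 = 98.64 kip = 9.864×10^4 lb
From P_cr = π²EI/(K·L)²:  L = (1/K)·√(π²EI/P_cr) = (1/1)·√(π²×2.39×10^7×34.48/9.864×10^4)
L = 287 in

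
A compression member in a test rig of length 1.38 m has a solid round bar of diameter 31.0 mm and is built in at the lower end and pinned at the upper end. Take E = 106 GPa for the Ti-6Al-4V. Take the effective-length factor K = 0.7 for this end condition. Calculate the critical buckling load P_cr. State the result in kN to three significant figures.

I = πd⁴/64 = π×31.0⁴/64 = 4.533×10^4 mm⁴
I = 4.533×10^4 mm⁴ = 4.533×10^-8 m⁴
Effective length L_e = K·L = 0.7 × 1.38 = 0.9660 m
P_cr = π²EI / L_e² = π² × 106×10⁹ × 4.533×10^-8 / 0.9660² = 5.082×10^4 N

P_cr ≈ 50.8 kN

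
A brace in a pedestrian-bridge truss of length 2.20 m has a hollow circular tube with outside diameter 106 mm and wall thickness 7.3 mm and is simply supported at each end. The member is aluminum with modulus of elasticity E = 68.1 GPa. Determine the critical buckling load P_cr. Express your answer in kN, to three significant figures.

P_cr ≈ 385 kN

Inner diameter d_i = 106 − 2×7.3 = 91.40 mm
I = π(d_o⁴ − d_i⁴)/64 = π(106⁴ − 91.40⁴)/64 = 2.771×10^6 mm⁴
I = 2.771×10^6 mm⁴ = 2.771×10^-6 m⁴
Effective length L_e = K·L = 1 × 2.20 = 2.200 m
P_cr = π²EI / L_e² = π² × 68.1×10⁹ × 2.771×10^-6 / 2.200² = 3.849×10^5 N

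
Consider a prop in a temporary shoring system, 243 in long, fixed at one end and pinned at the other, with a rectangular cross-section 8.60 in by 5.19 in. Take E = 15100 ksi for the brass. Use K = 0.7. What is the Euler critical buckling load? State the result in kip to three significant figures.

Buckling occurs about the weak axis: I_min = h·b³/12 with b = 5.19 in (the shorter side).
I_min = 8.60×5.19³/12 = 100.2 in⁴
Effective length L_e = K·L = 0.7 × 243 = 170.1 in
P_cr = π²EI / L_e² = π² × 15100×10³ × 100.2 / 170.1² = 5.160×10^5 lb

P_cr ≈ 516 kip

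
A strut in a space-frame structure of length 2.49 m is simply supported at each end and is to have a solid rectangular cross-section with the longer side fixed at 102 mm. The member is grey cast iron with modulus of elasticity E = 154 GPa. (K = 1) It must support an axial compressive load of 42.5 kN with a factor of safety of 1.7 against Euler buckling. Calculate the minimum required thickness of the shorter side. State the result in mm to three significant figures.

b ≈ 32.6 mm

Required P_cr = n·P = 1.7 × 42.5 = 72.25 kN
L_e = K·L = 1 × 2.49 = 2.490 m
Required I = P_cr·L_e²/(π²E) = 7.225×10^4 × 2.490² / (π² × 1.54×10^11) = 2.947×10^-7 m⁴
I_req = 2.947×10^5 mm⁴
Rectangle, weak axis: I_min = h·b³/12 with h = 102 mm fixed  ⇒  b = (12I/h)^(1/3) = 32.6 mm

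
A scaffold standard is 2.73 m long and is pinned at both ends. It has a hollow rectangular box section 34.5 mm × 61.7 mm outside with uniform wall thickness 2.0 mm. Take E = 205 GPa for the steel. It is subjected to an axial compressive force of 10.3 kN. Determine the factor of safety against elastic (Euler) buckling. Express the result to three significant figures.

Inner dimensions: h_i = 61.7 − 2×2.0 = 57.70 mm, b_i = 34.5 − 2×2.0 = 30.50 mm
Weak-axis I_min = (h_o·b_o³ − h_i·b_i³)/12 with b_o = 34.5, b_i = 30.50 mm (shorter outer/inner sides).
I_min = (61.7×34.5³ − 57.70×30.50³)/12 = 7.471×10^4 mm⁴
I = 7.471×10^4 mm⁴ = 7.471×10^-8 m⁴
Effective length L_e = K·L = 1 × 2.73 = 2.730 m
P_cr = π²EI / L_e² = π² × 205×10⁹ × 7.471×10^-8 / 2.730² = 2.028×10^4 N
Factor of safety n = P_cr / P = 20.282 / 10.3 = 1.97

n ≈ 1.97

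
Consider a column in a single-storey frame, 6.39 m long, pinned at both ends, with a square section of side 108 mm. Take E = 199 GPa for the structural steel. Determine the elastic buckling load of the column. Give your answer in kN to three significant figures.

P_cr ≈ 545 kN

I = a⁴/12 = 108⁴/12 = 1.134×10^7 mm⁴
I = 1.134×10^7 mm⁴ = 1.134×10^-5 m⁴
Effective length L_e = K·L = 1 × 6.39 = 6.390 m
P_cr = π²EI / L_e² = π² × 199×10⁹ × 1.134×10^-5 / 6.390² = 5.453×10^5 N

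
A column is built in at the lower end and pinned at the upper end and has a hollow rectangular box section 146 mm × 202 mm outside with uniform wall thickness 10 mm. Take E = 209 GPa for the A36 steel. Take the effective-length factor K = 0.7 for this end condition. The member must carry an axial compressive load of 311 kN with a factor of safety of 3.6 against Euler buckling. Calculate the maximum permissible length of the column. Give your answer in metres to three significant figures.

Inner dimensions: h_i = 202 − 2×10 = 182.0 mm, b_i = 146 − 2×10 = 126.0 mm
Weak-axis I_min = (h_o·b_o³ − h_i·b_i³)/12 with b_o = 146, b_i = 126.0 mm (shorter outer/inner sides).
I_min = (202×146³ − 182.0×126.0³)/12 = 2.205×10^7 mm⁴
I = 2.205×10^-5 m⁴
Required critical load P_cr = n·P = 3.6 × 311 = 1120 kN = 1.120×10^6 N
From P_cr = π²EI/(K·L)²:  L = (1/K)·√(π²EI/P_cr) = (1/0.7)·√(π²×2.09×10^11×2.205×10^-5/1.120×10^6)
L = 9.11 m

L_max ≈ 9.11 m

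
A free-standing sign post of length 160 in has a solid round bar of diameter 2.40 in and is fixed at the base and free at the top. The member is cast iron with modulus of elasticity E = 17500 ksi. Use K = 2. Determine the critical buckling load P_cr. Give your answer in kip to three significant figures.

I = πd⁴/64 = π×2.40⁴/64 = 1.629 in⁴
Effective length L_e = K·L = 2 × 160 = 320.0 in
P_cr = π²EI / L_e² = π² × 17500×10³ × 1.629 / 320.0² = 2.747×10^3 lb

P_cr ≈ 2.75 kip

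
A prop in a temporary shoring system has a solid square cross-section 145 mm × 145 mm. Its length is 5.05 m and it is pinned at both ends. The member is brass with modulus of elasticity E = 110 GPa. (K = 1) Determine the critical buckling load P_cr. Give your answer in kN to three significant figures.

P_cr ≈ 1570 kN

I = a⁴/12 = 145⁴/12 = 3.684×10^7 mm⁴
I = 3.684×10^7 mm⁴ = 3.684×10^-5 m⁴
Effective length L_e = K·L = 1 × 5.05 = 5.050 m
P_cr = π²EI / L_e² = π² × 110×10⁹ × 3.684×10^-5 / 5.050² = 1.568×10^6 N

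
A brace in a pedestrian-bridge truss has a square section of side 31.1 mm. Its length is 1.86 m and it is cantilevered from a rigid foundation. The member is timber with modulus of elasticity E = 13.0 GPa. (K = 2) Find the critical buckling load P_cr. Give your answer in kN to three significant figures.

I = a⁴/12 = 31.1⁴/12 = 7.796×10^4 mm⁴
I = 7.796×10^4 mm⁴ = 7.796×10^-8 m⁴
Effective length L_e = K·L = 2 × 1.86 = 3.720 m
P_cr = π²EI / L_e² = π² × 13.0×10⁹ × 7.796×10^-8 / 3.720² = 722.8 N

P_cr ≈ 0.723 kN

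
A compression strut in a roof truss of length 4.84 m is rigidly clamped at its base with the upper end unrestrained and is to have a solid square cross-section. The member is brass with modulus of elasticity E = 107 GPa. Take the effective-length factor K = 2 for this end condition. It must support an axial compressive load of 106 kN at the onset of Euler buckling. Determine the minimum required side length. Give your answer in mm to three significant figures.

a ≈ 103 mm

L_e = K·L = 2 × 4.84 = 9.680 m
Required I = P_cr·L_e²/(π²E) = 1.060×10^5 × 9.680² / (π² × 1.07×10^11) = 9.405×10^-6 m⁴
I_req = 9.405×10^6 mm⁴
Solid square: I = a⁴/12  ⇒  a = (12I)^(1/4) = (12×9.405×10^6)^(1/4) = 103 mm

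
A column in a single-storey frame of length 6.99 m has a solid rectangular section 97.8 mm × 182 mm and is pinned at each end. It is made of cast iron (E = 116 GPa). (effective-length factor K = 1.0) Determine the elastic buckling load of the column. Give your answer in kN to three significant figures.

P_cr ≈ 332 kN

Buckling occurs about the weak axis: I_min = h·b³/12 with b = 97.8 mm (the shorter side).
I_min = 182×97.8³/12 = 1.419×10^7 mm⁴
I = 1.419×10^7 mm⁴ = 1.419×10^-5 m⁴
Effective length L_e = K·L = 1 × 6.99 = 6.990 m
P_cr = π²EI / L_e² = π² × 116×10⁹ × 1.419×10^-5 / 6.990² = 3.324×10^5 N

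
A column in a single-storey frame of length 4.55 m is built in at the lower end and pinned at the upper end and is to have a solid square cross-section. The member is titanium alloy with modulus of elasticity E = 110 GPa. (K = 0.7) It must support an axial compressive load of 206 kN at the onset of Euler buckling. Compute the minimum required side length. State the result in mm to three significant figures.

a ≈ 69.3 mm

L_e = K·L = 0.7 × 4.55 = 3.185 m
Required I = P_cr·L_e²/(π²E) = 2.060×10^5 × 3.185² / (π² × 1.10×10^11) = 1.925×10^-6 m⁴
I_req = 1.925×10^6 mm⁴
Solid square: I = a⁴/12  ⇒  a = (12I)^(1/4) = (12×1.925×10^6)^(1/4) = 69.3 mm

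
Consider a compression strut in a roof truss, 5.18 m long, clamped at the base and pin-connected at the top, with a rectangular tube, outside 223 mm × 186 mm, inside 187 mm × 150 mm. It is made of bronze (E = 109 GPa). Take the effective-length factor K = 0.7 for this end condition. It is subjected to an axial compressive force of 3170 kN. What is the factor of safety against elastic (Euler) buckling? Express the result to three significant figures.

n ≈ 1.73

Weak-axis I_min = (h_o·b_o³ − h_i·b_i³)/12 with b_o = 186, b_i = 150.0 mm (shorter outer/inner sides).
I_min = (223×186³ − 187.0×150.0³)/12 = 6.699×10^7 mm⁴
I = 6.699×10^7 mm⁴ = 6.699×10^-5 m⁴
Effective length L_e = K·L = 0.7 × 5.18 = 3.626 m
P_cr = π²EI / L_e² = π² × 109×10⁹ × 6.699×10^-5 / 3.626² = 5.481×10^6 N
Factor of safety n = P_cr / P = 5481.0 / 3170 = 1.73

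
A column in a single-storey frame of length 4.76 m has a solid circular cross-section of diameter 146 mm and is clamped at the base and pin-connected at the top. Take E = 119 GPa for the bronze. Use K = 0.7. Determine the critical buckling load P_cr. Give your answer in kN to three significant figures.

P_cr ≈ 2360 kN

I = πd⁴/64 = π×146⁴/64 = 2.230×10^7 mm⁴
I = 2.230×10^7 mm⁴ = 2.230×10^-5 m⁴
Effective length L_e = K·L = 0.7 × 4.76 = 3.332 m
P_cr = π²EI / L_e² = π² × 119×10⁹ × 2.230×10^-5 / 3.332² = 2.359×10^6 N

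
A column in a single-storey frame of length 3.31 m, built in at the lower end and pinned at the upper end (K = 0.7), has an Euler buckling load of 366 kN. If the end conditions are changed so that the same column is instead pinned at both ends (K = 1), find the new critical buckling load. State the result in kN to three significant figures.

P_cr ≈ 179 kN

P_cr ∝ 1/K², so P_cr,new = P_cr,old × (K_old/K_new)² = 366 × (0.7/1)²
= 366 × 0.4900 = 179 kN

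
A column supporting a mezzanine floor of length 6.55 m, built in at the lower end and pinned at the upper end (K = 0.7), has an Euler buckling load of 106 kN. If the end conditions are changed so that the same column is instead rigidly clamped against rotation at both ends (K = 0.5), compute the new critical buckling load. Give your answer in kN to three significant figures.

P_cr ∝ 1/K², so P_cr,new = P_cr,old × (K_old/K_new)² = 106 × (0.7/0.5)²
= 106 × 1.960 = 208 kN

P_cr ≈ 208 kN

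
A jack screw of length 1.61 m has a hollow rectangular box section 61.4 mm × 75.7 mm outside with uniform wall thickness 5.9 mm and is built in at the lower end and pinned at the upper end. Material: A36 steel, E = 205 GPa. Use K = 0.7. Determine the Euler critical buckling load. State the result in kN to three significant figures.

P_cr ≈ 1290 kN

Inner dimensions: h_i = 75.7 − 2×5.9 = 63.90 mm, b_i = 61.4 − 2×5.9 = 49.60 mm
Weak-axis I_min = (h_o·b_o³ − h_i·b_i³)/12 with b_o = 61.4, b_i = 49.60 mm (shorter outer/inner sides).
I_min = (75.7×61.4³ − 63.90×49.60³)/12 = 8.104×10^5 mm⁴
I = 8.104×10^5 mm⁴ = 8.104×10^-7 m⁴
Effective length L_e = K·L = 0.7 × 1.61 = 1.127 m
P_cr = π²EI / L_e² = π² × 205×10⁹ × 8.104×10^-7 / 1.127² = 1.291×10^6 N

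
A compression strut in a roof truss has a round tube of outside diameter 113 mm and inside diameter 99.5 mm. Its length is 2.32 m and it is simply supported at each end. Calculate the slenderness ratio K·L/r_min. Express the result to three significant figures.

d_o = 113 mm, d_i = 99.5 mm
I = π(d_o⁴ − d_i⁴)/64 = π(113⁴ − 99.50⁴)/64 = 3.192×10^6 mm⁴
A = 2.253×10^3 mm²;  r_min = √(I/A) = √(3.192×10^6/2.253×10^3) = 37.64 mm
L_e = K·L = 1 × 2.32 m = 2.320 m = 2320.0 mm
λ = L_e / r_min = 2320.0 / 37.64 = 61.6

λ ≈ 61.6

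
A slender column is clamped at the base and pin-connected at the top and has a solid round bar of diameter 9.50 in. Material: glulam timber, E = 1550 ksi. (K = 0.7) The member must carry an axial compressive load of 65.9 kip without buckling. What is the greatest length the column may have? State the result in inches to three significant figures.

I = πd⁴/64 = π×9.50⁴/64 = 399.8 in⁴
At the buckling limit P_cr = P = 6.590×10^4 lb
From P_cr = π²EI/(K·L)²:  L = (1/K)·√(π²EI/P_cr) = (1/0.7)·√(π²×1.55×10^6×399.8/6.590×10^4)
L = 435 in

L_max ≈ 435 in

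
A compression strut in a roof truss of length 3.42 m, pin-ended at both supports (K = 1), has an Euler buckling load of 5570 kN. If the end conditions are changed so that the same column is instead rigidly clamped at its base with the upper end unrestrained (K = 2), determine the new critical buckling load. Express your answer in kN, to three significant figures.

P_cr ≈ 1390 kN

P_cr ∝ 1/K², so P_cr,new = P_cr,old × (K_old/K_new)² = 5570 × (1/2)²
= 5570 × 0.2500 = 1390 kN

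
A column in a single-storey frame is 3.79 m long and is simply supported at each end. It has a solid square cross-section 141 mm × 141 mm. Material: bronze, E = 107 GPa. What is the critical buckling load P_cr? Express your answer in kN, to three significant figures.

P_cr ≈ 2420 kN

I = a⁴/12 = 141⁴/12 = 3.294×10^7 mm⁴
I = 3.294×10^7 mm⁴ = 3.294×10^-5 m⁴
Effective length L_e = K·L = 1 × 3.79 = 3.790 m
P_cr = π²EI / L_e² = π² × 107×10⁹ × 3.294×10^-5 / 3.790² = 2.422×10^6 N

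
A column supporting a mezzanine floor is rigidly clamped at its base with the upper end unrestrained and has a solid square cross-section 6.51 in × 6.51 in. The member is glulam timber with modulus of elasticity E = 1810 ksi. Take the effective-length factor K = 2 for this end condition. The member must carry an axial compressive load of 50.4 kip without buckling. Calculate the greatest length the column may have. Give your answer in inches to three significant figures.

I = a⁴/12 = 6.51⁴/12 = 149.7 in⁴
At the buckling limit P_cr = P = 5.040×10^4 lb
From P_cr = π²EI/(K·L)²:  L = (1/K)·√(π²EI/P_cr) = (1/2)·√(π²×1.81×10^6×149.7/5.040×10^4)
L = 115 in

L_max ≈ 115 in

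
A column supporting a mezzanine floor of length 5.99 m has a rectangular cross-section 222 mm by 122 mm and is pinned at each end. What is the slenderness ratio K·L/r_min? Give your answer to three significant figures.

λ ≈ 170

Buckling occurs about the weak axis: I_min = h·b³/12 with b = 122 mm (the shorter side).
I_min = 222×122³/12 = 3.359×10^7 mm⁴
A = 2.708×10^4 mm²;  r_min = √(I/A) = √(3.359×10^7/2.708×10^4) = 35.22 mm
L_e = K·L = 1 × 5.99 m = 5.990 m = 5990.0 mm
λ = L_e / r_min = 5990.0 / 35.22 = 170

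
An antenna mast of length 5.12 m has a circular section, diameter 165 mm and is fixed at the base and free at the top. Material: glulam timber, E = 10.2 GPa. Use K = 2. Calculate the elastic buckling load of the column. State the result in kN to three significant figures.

I = πd⁴/64 = π×165⁴/64 = 3.638×10^7 mm⁴
I = 3.638×10^7 mm⁴ = 3.638×10^-5 m⁴
Effective length L_e = K·L = 2 × 5.12 = 10.24 m
P_cr = π²EI / L_e² = π² × 10.2×10⁹ × 3.638×10^-5 / 10.24² = 3.493×10^4 N

P_cr ≈ 34.9 kN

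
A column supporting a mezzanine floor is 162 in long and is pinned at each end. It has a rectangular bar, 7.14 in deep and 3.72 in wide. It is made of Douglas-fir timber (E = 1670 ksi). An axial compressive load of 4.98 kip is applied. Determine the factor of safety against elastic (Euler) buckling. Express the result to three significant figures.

n ≈ 3.86

Buckling occurs about the weak axis: I_min = h·b³/12 with b = 3.72 in (the shorter side).
I_min = 7.14×3.72³/12 = 30.63 in⁴
Effective length L_e = K·L = 1 × 162 = 162.0 in
P_cr = π²EI / L_e² = π² × 1670×10³ × 30.63 / 162.0² = 1.924×10^4 lb
Factor of safety n = P_cr / P = 19.237 / 4.98 = 3.86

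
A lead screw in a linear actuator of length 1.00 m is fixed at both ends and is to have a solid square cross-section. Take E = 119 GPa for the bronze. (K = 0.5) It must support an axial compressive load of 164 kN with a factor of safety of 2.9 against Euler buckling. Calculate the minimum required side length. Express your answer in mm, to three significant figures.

a ≈ 33.2 mm

Required P_cr = n·P = 2.9 × 164 = 475.6 kN
L_e = K·L = 0.5 × 1.00 = 0.5000 m
Required I = P_cr·L_e²/(π²E) = 4.756×10^5 × 0.5000² / (π² × 1.19×10^11) = 1.012×10^-7 m⁴
I_req = 1.012×10^5 mm⁴
Solid square: I = a⁴/12  ⇒  a = (12I)^(1/4) = (12×1.012×10^5)^(1/4) = 33.2 mm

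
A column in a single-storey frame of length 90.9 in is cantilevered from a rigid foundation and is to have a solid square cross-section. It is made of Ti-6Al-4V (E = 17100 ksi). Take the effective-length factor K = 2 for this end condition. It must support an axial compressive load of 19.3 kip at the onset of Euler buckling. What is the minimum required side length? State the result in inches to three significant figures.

L_e = K·L = 2 × 90.9 = 181.8 in
Required I = P_cr·L_e²/(π²E) = 1.930×10^4 × 181.8² / (π² × 1.71×10^7) = 3.780 in⁴
Solid square: I = a⁴/12  ⇒  a = (12I)^(1/4) = (12×3.780)^(1/4) = 2.60 in

a ≈ 2.60 in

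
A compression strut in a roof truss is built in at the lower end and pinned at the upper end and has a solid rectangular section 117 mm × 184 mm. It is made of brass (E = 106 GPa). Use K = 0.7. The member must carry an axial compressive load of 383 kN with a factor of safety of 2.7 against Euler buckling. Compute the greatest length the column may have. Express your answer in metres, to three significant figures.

Buckling occurs about the weak axis: I_min = h·b³/12 with b = 117 mm (the shorter side).
I_min = 184×117³/12 = 2.456×10^7 mm⁴
I = 2.456×10^-5 m⁴
Required critical load P_cr = n·P = 2.7 × 383 = 1034 kN = 1.034×10^6 N
From P_cr = π²EI/(K·L)²:  L = (1/K)·√(π²EI/P_cr) = (1/0.7)·√(π²×1.06×10^11×2.456×10^-5/1.034×10^6)
L = 7.12 m

L_max ≈ 7.12 m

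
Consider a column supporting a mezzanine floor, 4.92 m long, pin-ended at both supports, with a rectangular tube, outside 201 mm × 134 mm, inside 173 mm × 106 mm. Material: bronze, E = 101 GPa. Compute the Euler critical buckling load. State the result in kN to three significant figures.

P_cr ≈ 953 kN

Weak-axis I_min = (h_o·b_o³ − h_i·b_i³)/12 with b_o = 134, b_i = 106.0 mm (shorter outer/inner sides).
I_min = (201×134³ − 173.0×106.0³)/12 = 2.313×10^7 mm⁴
I = 2.313×10^7 mm⁴ = 2.313×10^-5 m⁴
Effective length L_e = K·L = 1 × 4.92 = 4.920 m
P_cr = π²EI / L_e² = π² × 101×10⁹ × 2.313×10^-5 / 4.920² = 9.526×10^5 N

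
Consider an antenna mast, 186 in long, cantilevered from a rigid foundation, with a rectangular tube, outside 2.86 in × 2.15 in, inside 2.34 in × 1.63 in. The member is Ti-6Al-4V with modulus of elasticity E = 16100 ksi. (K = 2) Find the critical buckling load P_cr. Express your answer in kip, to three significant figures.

Weak-axis I_min = (h_o·b_o³ − h_i·b_i³)/12 with b_o = 2.15, b_i = 1.630 in (shorter outer/inner sides).
I_min = (2.86×2.15³ − 2.340×1.630³)/12 = 1.524 in⁴
Effective length L_e = K·L = 2 × 186 = 372.0 in
P_cr = π²EI / L_e² = π² × 16100×10³ × 1.524 / 372.0² = 1.750×10^3 lb

P_cr ≈ 1.75 kip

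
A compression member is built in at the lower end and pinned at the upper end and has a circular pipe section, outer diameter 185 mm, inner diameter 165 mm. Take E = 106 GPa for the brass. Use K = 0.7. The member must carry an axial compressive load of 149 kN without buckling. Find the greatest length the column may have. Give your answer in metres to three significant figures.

d_o = 185 mm, d_i = 165 mm
I = π(d_o⁴ − d_i⁴)/64 = π(185⁴ − 165.0⁴)/64 = 2.111×10^7 mm⁴
I = 2.111×10^-5 m⁴
At the buckling limit P_cr = P = 1.490×10^5 N
From P_cr = π²EI/(K·L)²:  L = (1/K)·√(π²EI/P_cr) = (1/0.7)·√(π²×1.06×10^11×2.111×10^-5/1.490×10^5)
L = 17.4 m

L_max ≈ 17.4 m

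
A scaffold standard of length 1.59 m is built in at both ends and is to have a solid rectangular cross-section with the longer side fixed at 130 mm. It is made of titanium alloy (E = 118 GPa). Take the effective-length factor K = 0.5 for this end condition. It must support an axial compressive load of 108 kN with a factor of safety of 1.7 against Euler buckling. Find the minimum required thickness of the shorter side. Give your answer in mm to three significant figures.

Required P_cr = n·P = 1.7 × 108 = 183.6 kN
L_e = K·L = 0.5 × 1.59 = 0.7950 m
Required I = P_cr·L_e²/(π²E) = 1.836×10^5 × 0.7950² / (π² × 1.18×10^11) = 9.964×10^-8 m⁴
I_req = 9.964×10^4 mm⁴
Rectangle, weak axis: I_min = h·b³/12 with h = 130 mm fixed  ⇒  b = (12I/h)^(1/3) = 21.0 mm

b ≈ 21.0 mm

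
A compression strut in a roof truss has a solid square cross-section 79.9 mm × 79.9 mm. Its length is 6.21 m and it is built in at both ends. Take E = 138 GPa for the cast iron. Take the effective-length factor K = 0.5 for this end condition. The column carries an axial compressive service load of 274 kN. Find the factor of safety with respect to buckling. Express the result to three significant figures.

I = a⁴/12 = 79.9⁴/12 = 3.396×10^6 mm⁴
I = 3.396×10^6 mm⁴ = 3.396×10^-6 m⁴
Effective length L_e = K·L = 0.5 × 6.21 = 3.105 m
P_cr = π²EI / L_e² = π² × 138×10⁹ × 3.396×10^-6 / 3.105² = 4.798×10^5 N
Factor of safety n = P_cr / P = 479.80 / 274 = 1.75

n ≈ 1.75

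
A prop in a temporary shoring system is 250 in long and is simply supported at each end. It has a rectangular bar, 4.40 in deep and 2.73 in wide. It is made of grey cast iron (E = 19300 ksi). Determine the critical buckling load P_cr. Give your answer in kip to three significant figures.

P_cr ≈ 22.7 kip

Buckling occurs about the weak axis: I_min = h·b³/12 with b = 2.73 in (the shorter side).
I_min = 4.40×2.73³/12 = 7.460 in⁴
Effective length L_e = K·L = 1 × 250 = 250.0 in
P_cr = π²EI / L_e² = π² × 19300×10³ × 7.460 / 250.0² = 2.274×10^4 lb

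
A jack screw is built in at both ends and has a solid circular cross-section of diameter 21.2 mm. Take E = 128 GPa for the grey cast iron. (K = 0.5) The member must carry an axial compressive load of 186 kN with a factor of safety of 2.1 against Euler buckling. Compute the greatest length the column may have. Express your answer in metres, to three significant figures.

L_max ≈ 0.358 m

I = πd⁴/64 = π×21.2⁴/64 = 9.915×10^3 mm⁴
I = 9.915×10^-9 m⁴
Required critical load P_cr = n·P = 2.1 × 186 = 390.6 kN = 3.906×10^5 N
From P_cr = π²EI/(K·L)²:  L = (1/K)·√(π²EI/P_cr) = (1/0.5)·√(π²×1.28×10^11×9.915×10^-9/3.906×10^5)
L = 0.358 m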